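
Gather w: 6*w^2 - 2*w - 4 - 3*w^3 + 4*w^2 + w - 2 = -3*w^3 + 10*w^2 - w - 6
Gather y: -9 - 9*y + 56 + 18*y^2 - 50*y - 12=18*y^2 - 59*y + 35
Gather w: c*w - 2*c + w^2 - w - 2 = -2*c + w^2 + w*(c - 1) - 2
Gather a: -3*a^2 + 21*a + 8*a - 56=-3*a^2 + 29*a - 56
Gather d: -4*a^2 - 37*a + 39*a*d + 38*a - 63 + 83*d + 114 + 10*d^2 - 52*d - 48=-4*a^2 + a + 10*d^2 + d*(39*a + 31) + 3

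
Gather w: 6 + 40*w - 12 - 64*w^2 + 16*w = -64*w^2 + 56*w - 6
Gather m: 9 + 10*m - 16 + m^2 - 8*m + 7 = m^2 + 2*m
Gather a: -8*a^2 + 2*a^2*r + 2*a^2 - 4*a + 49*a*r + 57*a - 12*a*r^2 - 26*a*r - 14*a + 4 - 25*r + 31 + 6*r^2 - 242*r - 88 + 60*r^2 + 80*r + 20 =a^2*(2*r - 6) + a*(-12*r^2 + 23*r + 39) + 66*r^2 - 187*r - 33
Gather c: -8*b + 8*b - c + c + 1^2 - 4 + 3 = 0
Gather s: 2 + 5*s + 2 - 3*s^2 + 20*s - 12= -3*s^2 + 25*s - 8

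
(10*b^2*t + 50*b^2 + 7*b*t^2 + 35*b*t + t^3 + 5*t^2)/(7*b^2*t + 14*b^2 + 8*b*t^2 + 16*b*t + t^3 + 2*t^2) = (10*b^2*t + 50*b^2 + 7*b*t^2 + 35*b*t + t^3 + 5*t^2)/(7*b^2*t + 14*b^2 + 8*b*t^2 + 16*b*t + t^3 + 2*t^2)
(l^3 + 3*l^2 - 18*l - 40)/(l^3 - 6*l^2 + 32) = (l + 5)/(l - 4)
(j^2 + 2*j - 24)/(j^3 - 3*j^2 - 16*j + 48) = (j + 6)/(j^2 + j - 12)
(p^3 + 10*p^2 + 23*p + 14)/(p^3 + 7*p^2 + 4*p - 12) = (p^2 + 8*p + 7)/(p^2 + 5*p - 6)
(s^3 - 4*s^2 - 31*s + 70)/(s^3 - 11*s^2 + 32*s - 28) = (s + 5)/(s - 2)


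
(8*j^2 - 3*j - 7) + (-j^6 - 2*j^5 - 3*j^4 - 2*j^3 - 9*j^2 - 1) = -j^6 - 2*j^5 - 3*j^4 - 2*j^3 - j^2 - 3*j - 8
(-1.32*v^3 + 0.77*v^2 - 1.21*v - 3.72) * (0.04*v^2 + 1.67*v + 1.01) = -0.0528*v^5 - 2.1736*v^4 - 0.0957000000000001*v^3 - 1.3918*v^2 - 7.4345*v - 3.7572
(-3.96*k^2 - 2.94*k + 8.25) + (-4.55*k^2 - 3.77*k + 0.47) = -8.51*k^2 - 6.71*k + 8.72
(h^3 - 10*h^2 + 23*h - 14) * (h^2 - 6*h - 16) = h^5 - 16*h^4 + 67*h^3 + 8*h^2 - 284*h + 224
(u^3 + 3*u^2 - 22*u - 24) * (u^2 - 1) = u^5 + 3*u^4 - 23*u^3 - 27*u^2 + 22*u + 24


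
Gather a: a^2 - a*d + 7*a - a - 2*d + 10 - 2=a^2 + a*(6 - d) - 2*d + 8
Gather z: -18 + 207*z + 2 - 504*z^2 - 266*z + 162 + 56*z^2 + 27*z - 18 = -448*z^2 - 32*z + 128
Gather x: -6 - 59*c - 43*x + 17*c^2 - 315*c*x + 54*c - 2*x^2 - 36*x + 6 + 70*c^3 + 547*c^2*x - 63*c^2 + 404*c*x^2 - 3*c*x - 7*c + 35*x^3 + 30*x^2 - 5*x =70*c^3 - 46*c^2 - 12*c + 35*x^3 + x^2*(404*c + 28) + x*(547*c^2 - 318*c - 84)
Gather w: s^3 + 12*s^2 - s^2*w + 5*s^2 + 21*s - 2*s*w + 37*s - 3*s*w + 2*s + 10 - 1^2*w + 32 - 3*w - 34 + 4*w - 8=s^3 + 17*s^2 + 60*s + w*(-s^2 - 5*s)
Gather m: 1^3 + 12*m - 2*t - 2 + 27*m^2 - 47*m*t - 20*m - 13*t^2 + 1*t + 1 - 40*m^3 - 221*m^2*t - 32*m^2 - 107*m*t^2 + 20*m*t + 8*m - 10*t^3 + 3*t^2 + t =-40*m^3 + m^2*(-221*t - 5) + m*(-107*t^2 - 27*t) - 10*t^3 - 10*t^2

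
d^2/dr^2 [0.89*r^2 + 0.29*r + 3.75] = 1.78000000000000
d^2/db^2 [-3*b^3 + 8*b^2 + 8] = 16 - 18*b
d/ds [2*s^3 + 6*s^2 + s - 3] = 6*s^2 + 12*s + 1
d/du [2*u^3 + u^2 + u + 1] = 6*u^2 + 2*u + 1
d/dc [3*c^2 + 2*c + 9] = 6*c + 2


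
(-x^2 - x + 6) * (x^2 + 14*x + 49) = -x^4 - 15*x^3 - 57*x^2 + 35*x + 294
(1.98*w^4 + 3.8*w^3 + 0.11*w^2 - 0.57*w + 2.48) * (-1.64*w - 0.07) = -3.2472*w^5 - 6.3706*w^4 - 0.4464*w^3 + 0.9271*w^2 - 4.0273*w - 0.1736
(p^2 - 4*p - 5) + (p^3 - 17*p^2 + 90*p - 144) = p^3 - 16*p^2 + 86*p - 149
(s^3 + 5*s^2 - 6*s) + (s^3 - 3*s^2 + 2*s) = 2*s^3 + 2*s^2 - 4*s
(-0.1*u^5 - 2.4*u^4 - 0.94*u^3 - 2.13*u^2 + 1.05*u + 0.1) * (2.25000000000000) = -0.225*u^5 - 5.4*u^4 - 2.115*u^3 - 4.7925*u^2 + 2.3625*u + 0.225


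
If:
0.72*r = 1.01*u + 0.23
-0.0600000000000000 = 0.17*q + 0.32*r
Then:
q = -2.64052287581699*u - 0.954248366013072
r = 1.40277777777778*u + 0.319444444444444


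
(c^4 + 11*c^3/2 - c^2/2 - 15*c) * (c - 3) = c^5 + 5*c^4/2 - 17*c^3 - 27*c^2/2 + 45*c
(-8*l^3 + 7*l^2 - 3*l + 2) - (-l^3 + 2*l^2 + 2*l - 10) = -7*l^3 + 5*l^2 - 5*l + 12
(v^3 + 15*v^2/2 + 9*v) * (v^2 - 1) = v^5 + 15*v^4/2 + 8*v^3 - 15*v^2/2 - 9*v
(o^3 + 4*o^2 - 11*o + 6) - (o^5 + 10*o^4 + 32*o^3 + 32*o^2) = -o^5 - 10*o^4 - 31*o^3 - 28*o^2 - 11*o + 6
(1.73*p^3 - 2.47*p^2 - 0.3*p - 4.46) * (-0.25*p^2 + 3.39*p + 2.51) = -0.4325*p^5 + 6.4822*p^4 - 3.956*p^3 - 6.1017*p^2 - 15.8724*p - 11.1946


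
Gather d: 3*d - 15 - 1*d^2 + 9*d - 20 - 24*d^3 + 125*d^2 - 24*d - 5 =-24*d^3 + 124*d^2 - 12*d - 40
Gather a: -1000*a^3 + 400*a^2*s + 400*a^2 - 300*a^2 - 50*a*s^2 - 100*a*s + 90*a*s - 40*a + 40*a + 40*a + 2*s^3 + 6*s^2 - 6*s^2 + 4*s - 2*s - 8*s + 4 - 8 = -1000*a^3 + a^2*(400*s + 100) + a*(-50*s^2 - 10*s + 40) + 2*s^3 - 6*s - 4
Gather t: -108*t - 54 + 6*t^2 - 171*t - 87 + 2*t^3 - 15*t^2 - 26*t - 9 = 2*t^3 - 9*t^2 - 305*t - 150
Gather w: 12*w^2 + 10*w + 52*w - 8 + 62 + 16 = 12*w^2 + 62*w + 70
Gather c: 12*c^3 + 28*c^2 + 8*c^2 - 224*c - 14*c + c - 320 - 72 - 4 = 12*c^3 + 36*c^2 - 237*c - 396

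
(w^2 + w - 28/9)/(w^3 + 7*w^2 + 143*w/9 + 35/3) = (3*w - 4)/(3*w^2 + 14*w + 15)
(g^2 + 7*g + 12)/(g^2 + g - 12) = (g + 3)/(g - 3)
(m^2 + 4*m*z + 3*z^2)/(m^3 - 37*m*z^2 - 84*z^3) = (-m - z)/(-m^2 + 3*m*z + 28*z^2)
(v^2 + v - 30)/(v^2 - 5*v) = (v + 6)/v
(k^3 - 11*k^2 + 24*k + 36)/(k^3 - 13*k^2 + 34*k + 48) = (k - 6)/(k - 8)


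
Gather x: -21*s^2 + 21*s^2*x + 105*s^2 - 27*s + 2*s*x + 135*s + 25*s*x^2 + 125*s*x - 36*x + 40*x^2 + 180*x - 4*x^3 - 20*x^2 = 84*s^2 + 108*s - 4*x^3 + x^2*(25*s + 20) + x*(21*s^2 + 127*s + 144)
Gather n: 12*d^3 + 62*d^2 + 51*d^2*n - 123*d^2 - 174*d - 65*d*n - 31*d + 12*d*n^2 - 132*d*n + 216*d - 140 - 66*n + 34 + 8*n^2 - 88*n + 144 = 12*d^3 - 61*d^2 + 11*d + n^2*(12*d + 8) + n*(51*d^2 - 197*d - 154) + 38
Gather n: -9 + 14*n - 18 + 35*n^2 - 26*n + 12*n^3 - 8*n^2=12*n^3 + 27*n^2 - 12*n - 27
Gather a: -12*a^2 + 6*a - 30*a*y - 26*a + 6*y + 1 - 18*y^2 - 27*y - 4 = -12*a^2 + a*(-30*y - 20) - 18*y^2 - 21*y - 3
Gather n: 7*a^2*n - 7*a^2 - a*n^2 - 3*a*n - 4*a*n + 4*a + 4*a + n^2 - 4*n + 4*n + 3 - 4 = -7*a^2 + 8*a + n^2*(1 - a) + n*(7*a^2 - 7*a) - 1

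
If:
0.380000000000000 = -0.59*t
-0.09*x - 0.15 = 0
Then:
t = -0.64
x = -1.67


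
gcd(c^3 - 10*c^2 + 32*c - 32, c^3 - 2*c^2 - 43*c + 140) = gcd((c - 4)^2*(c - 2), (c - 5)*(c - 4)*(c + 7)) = c - 4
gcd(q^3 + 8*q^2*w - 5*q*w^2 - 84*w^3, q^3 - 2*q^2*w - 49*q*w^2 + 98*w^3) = q + 7*w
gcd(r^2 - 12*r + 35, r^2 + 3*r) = 1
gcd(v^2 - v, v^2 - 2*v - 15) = 1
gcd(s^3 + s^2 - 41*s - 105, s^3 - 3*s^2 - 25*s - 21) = s^2 - 4*s - 21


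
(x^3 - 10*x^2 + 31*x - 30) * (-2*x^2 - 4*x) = -2*x^5 + 16*x^4 - 22*x^3 - 64*x^2 + 120*x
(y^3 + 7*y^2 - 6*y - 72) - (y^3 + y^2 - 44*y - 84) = 6*y^2 + 38*y + 12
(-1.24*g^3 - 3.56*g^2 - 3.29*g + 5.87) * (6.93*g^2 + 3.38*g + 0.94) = -8.5932*g^5 - 28.862*g^4 - 35.9981*g^3 + 26.2125*g^2 + 16.748*g + 5.5178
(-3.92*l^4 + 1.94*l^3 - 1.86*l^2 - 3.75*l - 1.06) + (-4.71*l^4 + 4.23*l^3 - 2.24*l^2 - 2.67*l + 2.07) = -8.63*l^4 + 6.17*l^3 - 4.1*l^2 - 6.42*l + 1.01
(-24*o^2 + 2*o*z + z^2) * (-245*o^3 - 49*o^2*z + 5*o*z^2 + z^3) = 5880*o^5 + 686*o^4*z - 463*o^3*z^2 - 63*o^2*z^3 + 7*o*z^4 + z^5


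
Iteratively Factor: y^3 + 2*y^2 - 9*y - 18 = (y + 2)*(y^2 - 9) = (y + 2)*(y + 3)*(y - 3)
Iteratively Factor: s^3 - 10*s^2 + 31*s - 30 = (s - 2)*(s^2 - 8*s + 15) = (s - 5)*(s - 2)*(s - 3)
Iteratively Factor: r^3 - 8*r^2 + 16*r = (r - 4)*(r^2 - 4*r) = (r - 4)^2*(r)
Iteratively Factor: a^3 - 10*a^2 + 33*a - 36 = (a - 4)*(a^2 - 6*a + 9) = (a - 4)*(a - 3)*(a - 3)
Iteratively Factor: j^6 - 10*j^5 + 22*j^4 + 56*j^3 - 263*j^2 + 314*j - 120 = (j - 2)*(j^5 - 8*j^4 + 6*j^3 + 68*j^2 - 127*j + 60) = (j - 4)*(j - 2)*(j^4 - 4*j^3 - 10*j^2 + 28*j - 15) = (j - 4)*(j - 2)*(j - 1)*(j^3 - 3*j^2 - 13*j + 15) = (j - 4)*(j - 2)*(j - 1)*(j + 3)*(j^2 - 6*j + 5) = (j - 4)*(j - 2)*(j - 1)^2*(j + 3)*(j - 5)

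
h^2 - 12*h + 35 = (h - 7)*(h - 5)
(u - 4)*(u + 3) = u^2 - u - 12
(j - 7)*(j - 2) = j^2 - 9*j + 14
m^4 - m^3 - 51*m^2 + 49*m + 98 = (m - 7)*(m - 2)*(m + 1)*(m + 7)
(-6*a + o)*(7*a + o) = -42*a^2 + a*o + o^2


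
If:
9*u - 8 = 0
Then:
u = 8/9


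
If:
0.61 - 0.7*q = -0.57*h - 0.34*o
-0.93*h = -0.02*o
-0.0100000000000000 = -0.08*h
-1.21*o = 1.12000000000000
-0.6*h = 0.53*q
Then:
No Solution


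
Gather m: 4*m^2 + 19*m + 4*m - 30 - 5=4*m^2 + 23*m - 35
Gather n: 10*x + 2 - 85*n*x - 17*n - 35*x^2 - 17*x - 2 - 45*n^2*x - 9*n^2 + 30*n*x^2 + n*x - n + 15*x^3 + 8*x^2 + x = n^2*(-45*x - 9) + n*(30*x^2 - 84*x - 18) + 15*x^3 - 27*x^2 - 6*x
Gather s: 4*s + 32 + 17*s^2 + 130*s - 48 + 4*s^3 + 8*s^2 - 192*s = 4*s^3 + 25*s^2 - 58*s - 16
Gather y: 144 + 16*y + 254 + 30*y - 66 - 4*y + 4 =42*y + 336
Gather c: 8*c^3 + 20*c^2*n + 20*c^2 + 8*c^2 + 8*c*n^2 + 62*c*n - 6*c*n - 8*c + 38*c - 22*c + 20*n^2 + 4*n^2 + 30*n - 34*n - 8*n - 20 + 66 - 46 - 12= 8*c^3 + c^2*(20*n + 28) + c*(8*n^2 + 56*n + 8) + 24*n^2 - 12*n - 12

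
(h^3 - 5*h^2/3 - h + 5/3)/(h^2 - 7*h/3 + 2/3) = (3*h^3 - 5*h^2 - 3*h + 5)/(3*h^2 - 7*h + 2)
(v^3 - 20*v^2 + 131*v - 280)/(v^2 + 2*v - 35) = (v^2 - 15*v + 56)/(v + 7)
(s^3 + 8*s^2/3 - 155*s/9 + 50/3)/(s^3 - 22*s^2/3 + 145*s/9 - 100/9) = (s + 6)/(s - 4)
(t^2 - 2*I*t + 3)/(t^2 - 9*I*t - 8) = (-t^2 + 2*I*t - 3)/(-t^2 + 9*I*t + 8)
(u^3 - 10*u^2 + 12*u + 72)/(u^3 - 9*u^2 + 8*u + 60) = (u - 6)/(u - 5)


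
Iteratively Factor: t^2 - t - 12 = (t - 4)*(t + 3)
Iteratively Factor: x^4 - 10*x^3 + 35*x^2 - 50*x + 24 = (x - 4)*(x^3 - 6*x^2 + 11*x - 6) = (x - 4)*(x - 2)*(x^2 - 4*x + 3) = (x - 4)*(x - 3)*(x - 2)*(x - 1)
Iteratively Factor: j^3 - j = (j + 1)*(j^2 - j) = j*(j + 1)*(j - 1)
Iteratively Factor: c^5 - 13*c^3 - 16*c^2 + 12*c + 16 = (c - 4)*(c^4 + 4*c^3 + 3*c^2 - 4*c - 4) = (c - 4)*(c + 2)*(c^3 + 2*c^2 - c - 2) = (c - 4)*(c - 1)*(c + 2)*(c^2 + 3*c + 2) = (c - 4)*(c - 1)*(c + 1)*(c + 2)*(c + 2)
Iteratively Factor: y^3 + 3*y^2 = (y)*(y^2 + 3*y) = y*(y + 3)*(y)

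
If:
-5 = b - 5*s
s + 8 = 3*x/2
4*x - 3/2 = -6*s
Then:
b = -855/52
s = -119/52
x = 99/26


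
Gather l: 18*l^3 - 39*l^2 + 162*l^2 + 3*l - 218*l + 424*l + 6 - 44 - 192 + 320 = 18*l^3 + 123*l^2 + 209*l + 90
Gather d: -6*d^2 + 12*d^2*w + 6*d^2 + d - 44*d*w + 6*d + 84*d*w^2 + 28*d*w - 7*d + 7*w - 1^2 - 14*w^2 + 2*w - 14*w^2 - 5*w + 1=12*d^2*w + d*(84*w^2 - 16*w) - 28*w^2 + 4*w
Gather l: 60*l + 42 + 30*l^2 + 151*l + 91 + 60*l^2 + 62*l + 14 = 90*l^2 + 273*l + 147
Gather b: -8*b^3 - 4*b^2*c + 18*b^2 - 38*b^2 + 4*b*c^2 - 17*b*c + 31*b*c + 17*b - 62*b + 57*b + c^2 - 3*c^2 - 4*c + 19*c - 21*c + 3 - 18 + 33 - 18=-8*b^3 + b^2*(-4*c - 20) + b*(4*c^2 + 14*c + 12) - 2*c^2 - 6*c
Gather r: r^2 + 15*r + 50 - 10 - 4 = r^2 + 15*r + 36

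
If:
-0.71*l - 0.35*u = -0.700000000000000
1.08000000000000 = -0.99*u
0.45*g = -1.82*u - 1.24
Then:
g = 1.66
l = 1.52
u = -1.09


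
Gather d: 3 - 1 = 2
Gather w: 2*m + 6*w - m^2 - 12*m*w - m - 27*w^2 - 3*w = -m^2 + m - 27*w^2 + w*(3 - 12*m)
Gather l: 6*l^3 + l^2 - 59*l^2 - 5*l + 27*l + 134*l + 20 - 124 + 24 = 6*l^3 - 58*l^2 + 156*l - 80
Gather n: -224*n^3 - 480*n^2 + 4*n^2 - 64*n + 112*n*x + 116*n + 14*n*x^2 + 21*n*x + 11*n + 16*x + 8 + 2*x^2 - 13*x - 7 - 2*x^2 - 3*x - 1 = -224*n^3 - 476*n^2 + n*(14*x^2 + 133*x + 63)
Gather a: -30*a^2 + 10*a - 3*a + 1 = -30*a^2 + 7*a + 1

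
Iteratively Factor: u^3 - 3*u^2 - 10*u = (u)*(u^2 - 3*u - 10) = u*(u + 2)*(u - 5)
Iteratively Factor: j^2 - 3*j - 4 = (j - 4)*(j + 1)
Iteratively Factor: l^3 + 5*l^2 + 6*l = (l + 3)*(l^2 + 2*l) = (l + 2)*(l + 3)*(l)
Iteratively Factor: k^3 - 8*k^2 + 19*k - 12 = (k - 1)*(k^2 - 7*k + 12) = (k - 4)*(k - 1)*(k - 3)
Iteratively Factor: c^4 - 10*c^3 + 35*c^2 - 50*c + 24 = (c - 1)*(c^3 - 9*c^2 + 26*c - 24) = (c - 4)*(c - 1)*(c^2 - 5*c + 6) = (c - 4)*(c - 3)*(c - 1)*(c - 2)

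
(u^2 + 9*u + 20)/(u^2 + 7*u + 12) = (u + 5)/(u + 3)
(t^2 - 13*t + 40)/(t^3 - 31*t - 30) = (-t^2 + 13*t - 40)/(-t^3 + 31*t + 30)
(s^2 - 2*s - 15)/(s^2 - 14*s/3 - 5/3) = 3*(s + 3)/(3*s + 1)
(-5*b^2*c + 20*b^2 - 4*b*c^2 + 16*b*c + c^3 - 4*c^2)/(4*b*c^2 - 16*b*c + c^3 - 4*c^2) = (-5*b^2 - 4*b*c + c^2)/(c*(4*b + c))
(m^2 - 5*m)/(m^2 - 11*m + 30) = m/(m - 6)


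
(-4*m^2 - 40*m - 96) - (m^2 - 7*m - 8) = -5*m^2 - 33*m - 88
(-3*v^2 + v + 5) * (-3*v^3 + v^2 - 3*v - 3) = 9*v^5 - 6*v^4 - 5*v^3 + 11*v^2 - 18*v - 15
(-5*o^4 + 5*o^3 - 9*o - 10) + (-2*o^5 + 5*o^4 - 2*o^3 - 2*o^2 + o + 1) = -2*o^5 + 3*o^3 - 2*o^2 - 8*o - 9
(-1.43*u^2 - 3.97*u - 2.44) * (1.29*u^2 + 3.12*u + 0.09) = -1.8447*u^4 - 9.5829*u^3 - 15.6627*u^2 - 7.9701*u - 0.2196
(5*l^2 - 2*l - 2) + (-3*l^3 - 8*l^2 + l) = -3*l^3 - 3*l^2 - l - 2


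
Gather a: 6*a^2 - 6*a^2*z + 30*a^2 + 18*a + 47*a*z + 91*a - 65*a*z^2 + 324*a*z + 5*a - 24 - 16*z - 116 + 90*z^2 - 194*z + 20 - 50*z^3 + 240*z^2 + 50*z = a^2*(36 - 6*z) + a*(-65*z^2 + 371*z + 114) - 50*z^3 + 330*z^2 - 160*z - 120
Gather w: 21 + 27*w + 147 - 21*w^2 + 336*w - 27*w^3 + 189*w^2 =-27*w^3 + 168*w^2 + 363*w + 168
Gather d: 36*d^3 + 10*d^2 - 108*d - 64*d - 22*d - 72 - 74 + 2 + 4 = 36*d^3 + 10*d^2 - 194*d - 140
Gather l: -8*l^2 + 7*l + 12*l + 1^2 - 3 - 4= -8*l^2 + 19*l - 6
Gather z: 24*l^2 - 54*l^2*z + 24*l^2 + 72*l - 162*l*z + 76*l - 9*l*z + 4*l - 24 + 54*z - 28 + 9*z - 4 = 48*l^2 + 152*l + z*(-54*l^2 - 171*l + 63) - 56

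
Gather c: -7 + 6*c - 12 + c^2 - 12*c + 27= c^2 - 6*c + 8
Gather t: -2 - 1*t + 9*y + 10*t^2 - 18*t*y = 10*t^2 + t*(-18*y - 1) + 9*y - 2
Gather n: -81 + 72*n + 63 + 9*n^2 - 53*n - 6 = 9*n^2 + 19*n - 24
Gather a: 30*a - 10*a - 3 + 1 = 20*a - 2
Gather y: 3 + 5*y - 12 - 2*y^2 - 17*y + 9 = -2*y^2 - 12*y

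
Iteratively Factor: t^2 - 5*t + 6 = (t - 3)*(t - 2)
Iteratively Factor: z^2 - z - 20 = (z - 5)*(z + 4)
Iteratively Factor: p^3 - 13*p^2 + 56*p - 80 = (p - 4)*(p^2 - 9*p + 20) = (p - 5)*(p - 4)*(p - 4)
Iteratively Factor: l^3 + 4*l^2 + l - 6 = (l + 2)*(l^2 + 2*l - 3) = (l - 1)*(l + 2)*(l + 3)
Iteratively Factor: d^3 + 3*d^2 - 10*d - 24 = (d + 2)*(d^2 + d - 12) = (d - 3)*(d + 2)*(d + 4)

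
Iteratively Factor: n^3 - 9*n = (n + 3)*(n^2 - 3*n) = (n - 3)*(n + 3)*(n)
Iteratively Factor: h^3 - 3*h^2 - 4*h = (h)*(h^2 - 3*h - 4) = h*(h - 4)*(h + 1)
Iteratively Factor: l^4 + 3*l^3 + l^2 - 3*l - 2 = (l + 2)*(l^3 + l^2 - l - 1) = (l + 1)*(l + 2)*(l^2 - 1) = (l - 1)*(l + 1)*(l + 2)*(l + 1)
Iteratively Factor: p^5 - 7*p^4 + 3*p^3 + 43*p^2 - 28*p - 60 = (p + 1)*(p^4 - 8*p^3 + 11*p^2 + 32*p - 60) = (p + 1)*(p + 2)*(p^3 - 10*p^2 + 31*p - 30) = (p - 2)*(p + 1)*(p + 2)*(p^2 - 8*p + 15) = (p - 3)*(p - 2)*(p + 1)*(p + 2)*(p - 5)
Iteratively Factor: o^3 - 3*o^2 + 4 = (o - 2)*(o^2 - o - 2) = (o - 2)^2*(o + 1)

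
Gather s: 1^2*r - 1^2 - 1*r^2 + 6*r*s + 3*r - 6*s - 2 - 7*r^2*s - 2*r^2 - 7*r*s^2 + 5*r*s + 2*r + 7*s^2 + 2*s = -3*r^2 + 6*r + s^2*(7 - 7*r) + s*(-7*r^2 + 11*r - 4) - 3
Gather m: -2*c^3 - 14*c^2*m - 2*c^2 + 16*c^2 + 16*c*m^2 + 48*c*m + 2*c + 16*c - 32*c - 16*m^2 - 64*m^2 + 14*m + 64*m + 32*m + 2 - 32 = -2*c^3 + 14*c^2 - 14*c + m^2*(16*c - 80) + m*(-14*c^2 + 48*c + 110) - 30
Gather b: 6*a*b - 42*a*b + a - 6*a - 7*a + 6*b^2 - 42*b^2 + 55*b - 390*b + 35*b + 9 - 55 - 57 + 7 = -12*a - 36*b^2 + b*(-36*a - 300) - 96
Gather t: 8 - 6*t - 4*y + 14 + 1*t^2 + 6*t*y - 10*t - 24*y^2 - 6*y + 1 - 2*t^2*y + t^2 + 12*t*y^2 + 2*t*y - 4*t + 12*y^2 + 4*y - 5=t^2*(2 - 2*y) + t*(12*y^2 + 8*y - 20) - 12*y^2 - 6*y + 18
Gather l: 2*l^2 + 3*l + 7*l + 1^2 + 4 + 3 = 2*l^2 + 10*l + 8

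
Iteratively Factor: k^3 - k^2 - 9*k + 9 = (k - 3)*(k^2 + 2*k - 3) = (k - 3)*(k + 3)*(k - 1)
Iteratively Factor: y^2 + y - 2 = (y + 2)*(y - 1)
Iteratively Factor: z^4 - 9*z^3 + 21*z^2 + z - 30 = (z - 5)*(z^3 - 4*z^2 + z + 6) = (z - 5)*(z + 1)*(z^2 - 5*z + 6) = (z - 5)*(z - 3)*(z + 1)*(z - 2)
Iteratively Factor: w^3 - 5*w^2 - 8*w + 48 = (w - 4)*(w^2 - w - 12) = (w - 4)*(w + 3)*(w - 4)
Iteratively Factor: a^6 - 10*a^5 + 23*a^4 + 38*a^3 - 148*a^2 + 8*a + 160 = (a - 2)*(a^5 - 8*a^4 + 7*a^3 + 52*a^2 - 44*a - 80) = (a - 4)*(a - 2)*(a^4 - 4*a^3 - 9*a^2 + 16*a + 20) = (a - 4)*(a - 2)^2*(a^3 - 2*a^2 - 13*a - 10) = (a - 4)*(a - 2)^2*(a + 1)*(a^2 - 3*a - 10) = (a - 4)*(a - 2)^2*(a + 1)*(a + 2)*(a - 5)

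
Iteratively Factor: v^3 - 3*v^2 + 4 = (v - 2)*(v^2 - v - 2) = (v - 2)*(v + 1)*(v - 2)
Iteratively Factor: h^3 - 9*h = (h + 3)*(h^2 - 3*h) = (h - 3)*(h + 3)*(h)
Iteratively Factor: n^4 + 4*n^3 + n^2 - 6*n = (n + 3)*(n^3 + n^2 - 2*n) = (n + 2)*(n + 3)*(n^2 - n) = (n - 1)*(n + 2)*(n + 3)*(n)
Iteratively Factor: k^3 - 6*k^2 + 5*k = (k - 5)*(k^2 - k) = (k - 5)*(k - 1)*(k)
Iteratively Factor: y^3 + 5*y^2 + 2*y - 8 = (y + 2)*(y^2 + 3*y - 4) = (y + 2)*(y + 4)*(y - 1)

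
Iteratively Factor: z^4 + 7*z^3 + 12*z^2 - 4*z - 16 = (z + 4)*(z^3 + 3*z^2 - 4) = (z + 2)*(z + 4)*(z^2 + z - 2) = (z - 1)*(z + 2)*(z + 4)*(z + 2)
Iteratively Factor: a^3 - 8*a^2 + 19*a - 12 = (a - 1)*(a^2 - 7*a + 12) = (a - 3)*(a - 1)*(a - 4)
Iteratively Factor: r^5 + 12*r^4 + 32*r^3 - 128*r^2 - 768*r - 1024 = (r + 4)*(r^4 + 8*r^3 - 128*r - 256) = (r + 4)^2*(r^3 + 4*r^2 - 16*r - 64) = (r + 4)^3*(r^2 - 16) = (r + 4)^4*(r - 4)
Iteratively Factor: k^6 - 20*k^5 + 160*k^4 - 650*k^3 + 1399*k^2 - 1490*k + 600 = (k - 5)*(k^5 - 15*k^4 + 85*k^3 - 225*k^2 + 274*k - 120) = (k - 5)*(k - 4)*(k^4 - 11*k^3 + 41*k^2 - 61*k + 30) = (k - 5)*(k - 4)*(k - 1)*(k^3 - 10*k^2 + 31*k - 30) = (k - 5)*(k - 4)*(k - 2)*(k - 1)*(k^2 - 8*k + 15) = (k - 5)*(k - 4)*(k - 3)*(k - 2)*(k - 1)*(k - 5)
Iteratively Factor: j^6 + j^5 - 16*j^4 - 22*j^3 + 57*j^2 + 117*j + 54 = (j + 1)*(j^5 - 16*j^3 - 6*j^2 + 63*j + 54) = (j + 1)*(j + 3)*(j^4 - 3*j^3 - 7*j^2 + 15*j + 18) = (j - 3)*(j + 1)*(j + 3)*(j^3 - 7*j - 6) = (j - 3)*(j + 1)*(j + 2)*(j + 3)*(j^2 - 2*j - 3) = (j - 3)*(j + 1)^2*(j + 2)*(j + 3)*(j - 3)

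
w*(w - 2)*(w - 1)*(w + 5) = w^4 + 2*w^3 - 13*w^2 + 10*w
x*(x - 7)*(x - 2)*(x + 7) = x^4 - 2*x^3 - 49*x^2 + 98*x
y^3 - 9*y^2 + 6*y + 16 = (y - 8)*(y - 2)*(y + 1)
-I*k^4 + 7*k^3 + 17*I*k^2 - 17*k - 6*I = (k + I)*(k + 2*I)*(k + 3*I)*(-I*k + 1)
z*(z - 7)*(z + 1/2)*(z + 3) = z^4 - 7*z^3/2 - 23*z^2 - 21*z/2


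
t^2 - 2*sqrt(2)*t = t*(t - 2*sqrt(2))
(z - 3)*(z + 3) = z^2 - 9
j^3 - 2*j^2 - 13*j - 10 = (j - 5)*(j + 1)*(j + 2)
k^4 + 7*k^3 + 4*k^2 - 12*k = k*(k - 1)*(k + 2)*(k + 6)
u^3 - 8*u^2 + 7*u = u*(u - 7)*(u - 1)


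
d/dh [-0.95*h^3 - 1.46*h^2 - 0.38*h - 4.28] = -2.85*h^2 - 2.92*h - 0.38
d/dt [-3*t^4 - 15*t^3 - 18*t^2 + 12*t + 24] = -12*t^3 - 45*t^2 - 36*t + 12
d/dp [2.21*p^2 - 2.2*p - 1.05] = 4.42*p - 2.2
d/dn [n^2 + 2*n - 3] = 2*n + 2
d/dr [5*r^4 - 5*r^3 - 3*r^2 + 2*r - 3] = 20*r^3 - 15*r^2 - 6*r + 2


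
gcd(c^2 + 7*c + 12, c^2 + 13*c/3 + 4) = c + 3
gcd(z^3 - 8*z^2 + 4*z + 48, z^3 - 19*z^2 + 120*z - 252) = z - 6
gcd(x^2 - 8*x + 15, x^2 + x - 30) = x - 5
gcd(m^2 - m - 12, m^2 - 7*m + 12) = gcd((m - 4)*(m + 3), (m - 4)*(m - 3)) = m - 4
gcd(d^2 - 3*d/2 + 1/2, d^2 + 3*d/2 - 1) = d - 1/2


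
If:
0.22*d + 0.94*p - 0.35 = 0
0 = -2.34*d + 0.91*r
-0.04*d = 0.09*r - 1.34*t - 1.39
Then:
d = 4.93684210526316*t + 5.12105263157895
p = -1.15543113101904*t - 0.826203807390817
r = 12.6947368421053*t + 13.1684210526316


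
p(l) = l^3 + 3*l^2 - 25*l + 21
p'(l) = 3*l^2 + 6*l - 25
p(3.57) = 15.48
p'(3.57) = 34.65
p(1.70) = -7.92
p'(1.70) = -6.13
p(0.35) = 12.66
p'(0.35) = -22.53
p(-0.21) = 26.37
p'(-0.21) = -26.13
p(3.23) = 5.25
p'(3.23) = 25.68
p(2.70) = -4.95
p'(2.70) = 13.07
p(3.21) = 4.74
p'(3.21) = 25.17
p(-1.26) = 55.26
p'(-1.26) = -27.80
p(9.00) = 768.00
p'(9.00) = 272.00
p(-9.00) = -240.00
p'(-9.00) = 164.00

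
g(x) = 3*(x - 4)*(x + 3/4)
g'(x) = 6*x - 39/4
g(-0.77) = 0.29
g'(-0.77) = -14.37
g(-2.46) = 33.14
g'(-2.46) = -24.51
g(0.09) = -9.85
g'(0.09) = -9.21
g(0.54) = -13.39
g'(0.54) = -6.51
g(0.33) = -11.89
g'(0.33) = -7.77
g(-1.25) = 7.88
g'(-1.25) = -17.25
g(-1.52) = 12.75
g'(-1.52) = -18.87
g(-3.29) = 55.55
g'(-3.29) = -29.49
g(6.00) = 40.50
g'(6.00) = 26.25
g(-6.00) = 157.50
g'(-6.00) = -45.75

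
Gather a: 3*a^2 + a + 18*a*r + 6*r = 3*a^2 + a*(18*r + 1) + 6*r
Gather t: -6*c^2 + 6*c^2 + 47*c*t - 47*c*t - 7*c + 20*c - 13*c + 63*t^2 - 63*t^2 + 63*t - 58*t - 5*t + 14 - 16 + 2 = 0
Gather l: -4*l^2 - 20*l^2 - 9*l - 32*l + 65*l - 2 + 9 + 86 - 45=-24*l^2 + 24*l + 48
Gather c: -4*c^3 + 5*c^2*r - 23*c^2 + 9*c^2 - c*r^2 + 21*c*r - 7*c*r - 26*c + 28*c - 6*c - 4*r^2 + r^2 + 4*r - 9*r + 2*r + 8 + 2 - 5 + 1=-4*c^3 + c^2*(5*r - 14) + c*(-r^2 + 14*r - 4) - 3*r^2 - 3*r + 6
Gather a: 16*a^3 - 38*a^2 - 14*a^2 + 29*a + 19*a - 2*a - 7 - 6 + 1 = 16*a^3 - 52*a^2 + 46*a - 12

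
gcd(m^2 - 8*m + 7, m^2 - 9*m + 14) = m - 7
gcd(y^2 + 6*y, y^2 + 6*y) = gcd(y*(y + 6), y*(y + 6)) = y^2 + 6*y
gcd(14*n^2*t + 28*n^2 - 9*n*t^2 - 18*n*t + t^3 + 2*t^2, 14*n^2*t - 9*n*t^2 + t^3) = 14*n^2 - 9*n*t + t^2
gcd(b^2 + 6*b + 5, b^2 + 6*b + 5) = b^2 + 6*b + 5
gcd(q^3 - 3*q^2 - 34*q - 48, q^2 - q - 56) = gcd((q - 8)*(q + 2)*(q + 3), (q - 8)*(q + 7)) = q - 8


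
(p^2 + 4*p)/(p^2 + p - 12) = p/(p - 3)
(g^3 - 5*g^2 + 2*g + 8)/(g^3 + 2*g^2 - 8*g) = (g^2 - 3*g - 4)/(g*(g + 4))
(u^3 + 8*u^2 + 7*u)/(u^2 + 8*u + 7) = u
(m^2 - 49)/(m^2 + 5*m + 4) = (m^2 - 49)/(m^2 + 5*m + 4)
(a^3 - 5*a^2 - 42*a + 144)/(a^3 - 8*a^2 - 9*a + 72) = (a + 6)/(a + 3)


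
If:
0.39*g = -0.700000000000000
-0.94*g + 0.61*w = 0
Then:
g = -1.79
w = -2.77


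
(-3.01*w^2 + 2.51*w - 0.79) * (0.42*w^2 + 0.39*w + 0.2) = -1.2642*w^4 - 0.1197*w^3 + 0.0451*w^2 + 0.1939*w - 0.158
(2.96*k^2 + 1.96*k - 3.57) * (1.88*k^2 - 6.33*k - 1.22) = 5.5648*k^4 - 15.052*k^3 - 22.7296*k^2 + 20.2069*k + 4.3554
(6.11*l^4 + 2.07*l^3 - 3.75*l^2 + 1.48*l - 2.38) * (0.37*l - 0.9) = 2.2607*l^5 - 4.7331*l^4 - 3.2505*l^3 + 3.9226*l^2 - 2.2126*l + 2.142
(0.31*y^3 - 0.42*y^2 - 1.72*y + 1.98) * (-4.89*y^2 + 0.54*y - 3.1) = -1.5159*y^5 + 2.2212*y^4 + 7.223*y^3 - 9.309*y^2 + 6.4012*y - 6.138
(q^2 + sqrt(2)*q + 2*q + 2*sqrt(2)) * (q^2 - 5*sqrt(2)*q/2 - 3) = q^4 - 3*sqrt(2)*q^3/2 + 2*q^3 - 8*q^2 - 3*sqrt(2)*q^2 - 16*q - 3*sqrt(2)*q - 6*sqrt(2)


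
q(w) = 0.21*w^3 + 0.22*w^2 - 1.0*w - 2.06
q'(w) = 0.63*w^2 + 0.44*w - 1.0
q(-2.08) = -0.92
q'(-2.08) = 0.81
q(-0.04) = -2.02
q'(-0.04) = -1.02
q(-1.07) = -1.00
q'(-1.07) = -0.75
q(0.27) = -2.31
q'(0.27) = -0.84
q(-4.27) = -10.13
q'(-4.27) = 8.61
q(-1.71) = -0.76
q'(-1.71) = 0.09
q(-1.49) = -0.78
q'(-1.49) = -0.26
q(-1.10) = -0.97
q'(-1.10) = -0.72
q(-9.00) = -128.33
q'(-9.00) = 46.07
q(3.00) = 2.59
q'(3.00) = 5.99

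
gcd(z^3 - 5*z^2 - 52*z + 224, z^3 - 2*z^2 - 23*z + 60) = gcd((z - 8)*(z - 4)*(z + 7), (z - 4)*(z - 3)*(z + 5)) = z - 4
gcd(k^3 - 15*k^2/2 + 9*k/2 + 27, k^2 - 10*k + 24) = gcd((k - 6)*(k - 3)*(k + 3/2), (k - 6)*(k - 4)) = k - 6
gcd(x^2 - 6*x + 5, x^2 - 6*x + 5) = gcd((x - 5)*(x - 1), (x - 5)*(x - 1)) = x^2 - 6*x + 5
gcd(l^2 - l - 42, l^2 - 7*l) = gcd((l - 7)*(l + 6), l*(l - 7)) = l - 7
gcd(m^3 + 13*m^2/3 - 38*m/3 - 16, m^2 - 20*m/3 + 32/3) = m - 8/3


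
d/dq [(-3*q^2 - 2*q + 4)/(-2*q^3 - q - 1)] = (2*(3*q + 1)*(2*q^3 + q + 1) - (6*q^2 + 1)*(3*q^2 + 2*q - 4))/(2*q^3 + q + 1)^2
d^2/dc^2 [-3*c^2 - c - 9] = -6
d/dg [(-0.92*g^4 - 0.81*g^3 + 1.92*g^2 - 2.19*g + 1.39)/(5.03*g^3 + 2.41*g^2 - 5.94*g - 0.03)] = (-4.6276*g^6 - 4.4344*g^5 + 4.7847*g^4 + 31.7646*g^3 - 27.0291*g^2 - 6.815*g + 8.3223)/(25.3009*g^6 + 24.2446*g^5 - 53.9483*g^4 - 28.9326*g^3 + 35.139*g^2 + 0.3564*g + 0.0009)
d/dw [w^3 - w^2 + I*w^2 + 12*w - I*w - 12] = 3*w^2 + 2*w*(-1 + I) + 12 - I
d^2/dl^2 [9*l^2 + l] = 18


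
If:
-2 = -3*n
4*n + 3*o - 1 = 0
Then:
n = 2/3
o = -5/9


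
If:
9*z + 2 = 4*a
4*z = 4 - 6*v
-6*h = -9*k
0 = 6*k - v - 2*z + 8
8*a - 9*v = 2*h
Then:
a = 19/56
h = -13/7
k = -26/21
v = 5/7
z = -1/14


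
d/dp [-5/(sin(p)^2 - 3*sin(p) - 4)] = 5*(2*sin(p) - 3)*cos(p)/((sin(p) - 4)^2*(sin(p) + 1)^2)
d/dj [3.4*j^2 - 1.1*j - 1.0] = 6.8*j - 1.1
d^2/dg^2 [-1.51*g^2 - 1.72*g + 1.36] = -3.02000000000000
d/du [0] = 0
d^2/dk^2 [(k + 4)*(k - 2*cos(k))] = 2*(k + 4)*cos(k) + 4*sin(k) + 2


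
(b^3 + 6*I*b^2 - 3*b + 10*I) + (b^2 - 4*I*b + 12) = b^3 + b^2 + 6*I*b^2 - 3*b - 4*I*b + 12 + 10*I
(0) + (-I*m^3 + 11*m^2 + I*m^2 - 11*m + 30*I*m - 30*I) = -I*m^3 + 11*m^2 + I*m^2 - 11*m + 30*I*m - 30*I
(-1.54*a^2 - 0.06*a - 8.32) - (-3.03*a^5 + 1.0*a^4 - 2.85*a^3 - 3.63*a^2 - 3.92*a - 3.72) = 3.03*a^5 - 1.0*a^4 + 2.85*a^3 + 2.09*a^2 + 3.86*a - 4.6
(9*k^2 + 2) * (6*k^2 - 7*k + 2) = 54*k^4 - 63*k^3 + 30*k^2 - 14*k + 4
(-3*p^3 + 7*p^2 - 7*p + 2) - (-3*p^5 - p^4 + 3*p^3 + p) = 3*p^5 + p^4 - 6*p^3 + 7*p^2 - 8*p + 2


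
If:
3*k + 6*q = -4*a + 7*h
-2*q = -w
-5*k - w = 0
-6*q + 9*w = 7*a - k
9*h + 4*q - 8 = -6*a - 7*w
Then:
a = 1624/5223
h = 1600/5223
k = -392/5223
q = 980/5223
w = 1960/5223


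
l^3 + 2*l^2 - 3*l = l*(l - 1)*(l + 3)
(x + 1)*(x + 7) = x^2 + 8*x + 7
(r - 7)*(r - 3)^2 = r^3 - 13*r^2 + 51*r - 63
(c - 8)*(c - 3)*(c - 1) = c^3 - 12*c^2 + 35*c - 24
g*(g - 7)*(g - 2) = g^3 - 9*g^2 + 14*g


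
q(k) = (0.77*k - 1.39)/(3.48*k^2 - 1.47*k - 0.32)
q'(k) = (1.47 - 6.96*k)*(0.77*k - 1.39)/(3.48*k^2 - 1.47*k - 0.32)^2 + 0.77/(3.48*k^2 - 1.47*k - 0.32) = (-2.6796*k^2 + 9.6744*k - 2.2897)/(12.1104*k^4 - 10.2312*k^3 - 0.0663*k^2 + 0.9408*k + 0.1024)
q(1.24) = -0.14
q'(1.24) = 0.54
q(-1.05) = -0.43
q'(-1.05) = -0.60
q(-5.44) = -0.05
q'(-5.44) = -0.01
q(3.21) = 0.04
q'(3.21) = 0.00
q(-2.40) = -0.14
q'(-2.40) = -0.08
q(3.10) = 0.03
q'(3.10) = 0.00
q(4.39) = 0.03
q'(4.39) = -0.00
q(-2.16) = -0.16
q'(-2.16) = -0.10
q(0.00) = 4.34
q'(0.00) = -22.36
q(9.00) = 0.02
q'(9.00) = -0.00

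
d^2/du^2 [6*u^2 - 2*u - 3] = 12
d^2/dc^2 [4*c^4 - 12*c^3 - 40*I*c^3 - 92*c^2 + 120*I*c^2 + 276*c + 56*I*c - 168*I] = 48*c^2 + c*(-72 - 240*I) - 184 + 240*I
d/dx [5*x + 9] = 5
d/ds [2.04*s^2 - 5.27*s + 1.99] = 4.08*s - 5.27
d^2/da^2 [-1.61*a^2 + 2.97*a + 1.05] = -3.22000000000000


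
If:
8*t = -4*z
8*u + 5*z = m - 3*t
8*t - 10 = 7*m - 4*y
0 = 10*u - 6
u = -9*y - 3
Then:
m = -214/285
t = 226/285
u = 3/5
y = -2/5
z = -452/285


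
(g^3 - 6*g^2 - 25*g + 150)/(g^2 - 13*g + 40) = (g^2 - g - 30)/(g - 8)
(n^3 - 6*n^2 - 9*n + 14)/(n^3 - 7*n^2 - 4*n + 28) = (n - 1)/(n - 2)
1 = 1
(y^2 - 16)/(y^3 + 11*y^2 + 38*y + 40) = (y - 4)/(y^2 + 7*y + 10)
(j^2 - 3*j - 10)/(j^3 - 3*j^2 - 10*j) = 1/j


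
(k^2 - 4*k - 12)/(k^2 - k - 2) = (-k^2 + 4*k + 12)/(-k^2 + k + 2)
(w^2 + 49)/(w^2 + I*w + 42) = (w - 7*I)/(w - 6*I)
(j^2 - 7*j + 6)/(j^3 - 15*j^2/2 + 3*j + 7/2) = 2*(j - 6)/(2*j^2 - 13*j - 7)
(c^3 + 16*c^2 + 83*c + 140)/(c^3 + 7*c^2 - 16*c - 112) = (c + 5)/(c - 4)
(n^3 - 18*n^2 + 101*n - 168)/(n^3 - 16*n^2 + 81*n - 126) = (n - 8)/(n - 6)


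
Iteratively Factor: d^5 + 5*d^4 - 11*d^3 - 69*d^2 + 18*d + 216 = (d + 3)*(d^4 + 2*d^3 - 17*d^2 - 18*d + 72) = (d - 2)*(d + 3)*(d^3 + 4*d^2 - 9*d - 36) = (d - 2)*(d + 3)^2*(d^2 + d - 12) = (d - 2)*(d + 3)^2*(d + 4)*(d - 3)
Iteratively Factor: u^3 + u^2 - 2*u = (u - 1)*(u^2 + 2*u) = u*(u - 1)*(u + 2)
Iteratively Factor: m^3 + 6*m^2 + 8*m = (m + 2)*(m^2 + 4*m) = (m + 2)*(m + 4)*(m)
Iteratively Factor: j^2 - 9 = (j + 3)*(j - 3)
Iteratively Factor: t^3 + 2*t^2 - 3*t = (t)*(t^2 + 2*t - 3) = t*(t - 1)*(t + 3)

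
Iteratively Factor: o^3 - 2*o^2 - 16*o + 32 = (o + 4)*(o^2 - 6*o + 8) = (o - 2)*(o + 4)*(o - 4)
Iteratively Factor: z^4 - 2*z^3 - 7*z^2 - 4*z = (z + 1)*(z^3 - 3*z^2 - 4*z) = z*(z + 1)*(z^2 - 3*z - 4) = z*(z - 4)*(z + 1)*(z + 1)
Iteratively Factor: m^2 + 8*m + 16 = (m + 4)*(m + 4)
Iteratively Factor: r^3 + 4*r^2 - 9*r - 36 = (r + 4)*(r^2 - 9) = (r + 3)*(r + 4)*(r - 3)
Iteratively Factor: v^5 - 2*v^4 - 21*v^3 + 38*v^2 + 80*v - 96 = (v + 4)*(v^4 - 6*v^3 + 3*v^2 + 26*v - 24) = (v + 2)*(v + 4)*(v^3 - 8*v^2 + 19*v - 12) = (v - 4)*(v + 2)*(v + 4)*(v^2 - 4*v + 3) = (v - 4)*(v - 3)*(v + 2)*(v + 4)*(v - 1)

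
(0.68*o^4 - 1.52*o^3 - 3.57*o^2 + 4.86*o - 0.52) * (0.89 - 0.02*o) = -0.0136*o^5 + 0.6356*o^4 - 1.2814*o^3 - 3.2745*o^2 + 4.3358*o - 0.4628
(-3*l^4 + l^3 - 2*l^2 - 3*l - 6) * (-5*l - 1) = 15*l^5 - 2*l^4 + 9*l^3 + 17*l^2 + 33*l + 6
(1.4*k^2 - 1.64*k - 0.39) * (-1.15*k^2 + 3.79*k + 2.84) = -1.61*k^4 + 7.192*k^3 - 1.7911*k^2 - 6.1357*k - 1.1076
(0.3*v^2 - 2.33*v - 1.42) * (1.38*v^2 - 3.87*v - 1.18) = 0.414*v^4 - 4.3764*v^3 + 6.7035*v^2 + 8.2448*v + 1.6756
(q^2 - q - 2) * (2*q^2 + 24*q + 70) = 2*q^4 + 22*q^3 + 42*q^2 - 118*q - 140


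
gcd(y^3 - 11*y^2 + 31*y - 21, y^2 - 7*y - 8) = 1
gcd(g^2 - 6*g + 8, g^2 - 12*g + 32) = g - 4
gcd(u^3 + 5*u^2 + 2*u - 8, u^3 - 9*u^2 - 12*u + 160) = u + 4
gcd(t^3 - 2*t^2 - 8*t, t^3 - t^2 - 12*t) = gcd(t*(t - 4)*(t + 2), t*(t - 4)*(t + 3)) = t^2 - 4*t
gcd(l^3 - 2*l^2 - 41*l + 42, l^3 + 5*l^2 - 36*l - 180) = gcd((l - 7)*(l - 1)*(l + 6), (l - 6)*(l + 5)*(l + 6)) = l + 6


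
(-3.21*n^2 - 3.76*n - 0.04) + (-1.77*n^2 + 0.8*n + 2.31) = -4.98*n^2 - 2.96*n + 2.27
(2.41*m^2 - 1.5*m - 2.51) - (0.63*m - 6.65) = 2.41*m^2 - 2.13*m + 4.14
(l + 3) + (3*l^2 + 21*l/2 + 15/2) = 3*l^2 + 23*l/2 + 21/2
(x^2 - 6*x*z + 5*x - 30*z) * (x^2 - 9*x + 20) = x^4 - 6*x^3*z - 4*x^3 + 24*x^2*z - 25*x^2 + 150*x*z + 100*x - 600*z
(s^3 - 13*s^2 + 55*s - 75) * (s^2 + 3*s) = s^5 - 10*s^4 + 16*s^3 + 90*s^2 - 225*s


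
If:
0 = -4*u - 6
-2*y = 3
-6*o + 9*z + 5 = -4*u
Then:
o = 3*z/2 - 1/6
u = -3/2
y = -3/2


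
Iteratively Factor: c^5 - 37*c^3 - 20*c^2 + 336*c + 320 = (c - 4)*(c^4 + 4*c^3 - 21*c^2 - 104*c - 80) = (c - 5)*(c - 4)*(c^3 + 9*c^2 + 24*c + 16) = (c - 5)*(c - 4)*(c + 4)*(c^2 + 5*c + 4) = (c - 5)*(c - 4)*(c + 4)^2*(c + 1)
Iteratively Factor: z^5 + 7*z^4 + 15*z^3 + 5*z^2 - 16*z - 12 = (z + 3)*(z^4 + 4*z^3 + 3*z^2 - 4*z - 4) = (z + 2)*(z + 3)*(z^3 + 2*z^2 - z - 2) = (z + 1)*(z + 2)*(z + 3)*(z^2 + z - 2) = (z + 1)*(z + 2)^2*(z + 3)*(z - 1)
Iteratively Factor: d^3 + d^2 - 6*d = (d)*(d^2 + d - 6) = d*(d + 3)*(d - 2)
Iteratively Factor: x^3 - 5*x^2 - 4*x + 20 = (x - 2)*(x^2 - 3*x - 10) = (x - 2)*(x + 2)*(x - 5)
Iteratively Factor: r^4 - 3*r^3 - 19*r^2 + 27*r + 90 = (r - 5)*(r^3 + 2*r^2 - 9*r - 18) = (r - 5)*(r + 3)*(r^2 - r - 6) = (r - 5)*(r - 3)*(r + 3)*(r + 2)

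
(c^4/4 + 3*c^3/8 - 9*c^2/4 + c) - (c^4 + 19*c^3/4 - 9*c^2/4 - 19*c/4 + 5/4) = -3*c^4/4 - 35*c^3/8 + 23*c/4 - 5/4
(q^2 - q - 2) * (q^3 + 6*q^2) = q^5 + 5*q^4 - 8*q^3 - 12*q^2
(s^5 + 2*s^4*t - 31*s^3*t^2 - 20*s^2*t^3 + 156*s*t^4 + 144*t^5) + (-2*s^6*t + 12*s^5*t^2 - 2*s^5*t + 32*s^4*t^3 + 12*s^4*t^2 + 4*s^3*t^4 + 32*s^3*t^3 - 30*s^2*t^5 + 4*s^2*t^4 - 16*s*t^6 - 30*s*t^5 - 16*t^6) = -2*s^6*t + 12*s^5*t^2 - 2*s^5*t + s^5 + 32*s^4*t^3 + 12*s^4*t^2 + 2*s^4*t + 4*s^3*t^4 + 32*s^3*t^3 - 31*s^3*t^2 - 30*s^2*t^5 + 4*s^2*t^4 - 20*s^2*t^3 - 16*s*t^6 - 30*s*t^5 + 156*s*t^4 - 16*t^6 + 144*t^5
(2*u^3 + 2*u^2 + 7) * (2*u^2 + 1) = 4*u^5 + 4*u^4 + 2*u^3 + 16*u^2 + 7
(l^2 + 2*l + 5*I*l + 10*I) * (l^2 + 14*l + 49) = l^4 + 16*l^3 + 5*I*l^3 + 77*l^2 + 80*I*l^2 + 98*l + 385*I*l + 490*I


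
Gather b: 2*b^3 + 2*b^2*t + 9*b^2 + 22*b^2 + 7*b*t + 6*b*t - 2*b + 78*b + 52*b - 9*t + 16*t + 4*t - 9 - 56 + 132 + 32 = 2*b^3 + b^2*(2*t + 31) + b*(13*t + 128) + 11*t + 99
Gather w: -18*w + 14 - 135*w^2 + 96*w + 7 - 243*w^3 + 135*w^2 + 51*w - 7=-243*w^3 + 129*w + 14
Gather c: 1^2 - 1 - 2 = -2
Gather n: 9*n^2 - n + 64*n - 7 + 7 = 9*n^2 + 63*n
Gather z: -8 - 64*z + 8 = -64*z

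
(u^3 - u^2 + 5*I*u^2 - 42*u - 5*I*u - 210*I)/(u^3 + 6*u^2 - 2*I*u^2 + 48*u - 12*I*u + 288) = (u^2 + u*(-7 + 5*I) - 35*I)/(u^2 - 2*I*u + 48)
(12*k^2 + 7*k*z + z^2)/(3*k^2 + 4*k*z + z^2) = (4*k + z)/(k + z)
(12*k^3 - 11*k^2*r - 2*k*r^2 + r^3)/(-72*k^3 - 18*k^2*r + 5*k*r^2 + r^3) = (-k + r)/(6*k + r)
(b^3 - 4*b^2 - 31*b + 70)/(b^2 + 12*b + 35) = (b^2 - 9*b + 14)/(b + 7)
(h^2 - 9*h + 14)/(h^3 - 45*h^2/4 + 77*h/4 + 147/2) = 4*(h - 2)/(4*h^2 - 17*h - 42)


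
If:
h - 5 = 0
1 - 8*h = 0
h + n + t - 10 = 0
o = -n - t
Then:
No Solution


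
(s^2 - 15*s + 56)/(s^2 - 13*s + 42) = (s - 8)/(s - 6)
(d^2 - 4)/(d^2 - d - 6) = (d - 2)/(d - 3)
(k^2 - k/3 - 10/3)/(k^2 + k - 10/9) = 3*(k - 2)/(3*k - 2)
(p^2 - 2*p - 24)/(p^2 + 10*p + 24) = (p - 6)/(p + 6)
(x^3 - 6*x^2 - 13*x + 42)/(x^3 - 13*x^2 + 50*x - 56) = (x + 3)/(x - 4)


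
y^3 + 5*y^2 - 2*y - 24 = (y - 2)*(y + 3)*(y + 4)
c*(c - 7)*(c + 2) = c^3 - 5*c^2 - 14*c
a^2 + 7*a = a*(a + 7)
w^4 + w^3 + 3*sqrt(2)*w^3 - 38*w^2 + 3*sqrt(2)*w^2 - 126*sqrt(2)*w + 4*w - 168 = (w - 6)*(w + 7)*(w + sqrt(2))*(w + 2*sqrt(2))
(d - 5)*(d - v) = d^2 - d*v - 5*d + 5*v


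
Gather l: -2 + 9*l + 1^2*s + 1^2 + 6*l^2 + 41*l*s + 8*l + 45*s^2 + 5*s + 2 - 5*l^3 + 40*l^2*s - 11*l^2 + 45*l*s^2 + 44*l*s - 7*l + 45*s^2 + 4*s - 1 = -5*l^3 + l^2*(40*s - 5) + l*(45*s^2 + 85*s + 10) + 90*s^2 + 10*s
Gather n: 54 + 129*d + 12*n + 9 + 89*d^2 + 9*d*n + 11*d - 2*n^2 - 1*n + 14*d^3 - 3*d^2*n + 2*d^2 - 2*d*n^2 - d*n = 14*d^3 + 91*d^2 + 140*d + n^2*(-2*d - 2) + n*(-3*d^2 + 8*d + 11) + 63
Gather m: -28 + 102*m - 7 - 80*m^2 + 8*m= -80*m^2 + 110*m - 35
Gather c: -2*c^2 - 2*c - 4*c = -2*c^2 - 6*c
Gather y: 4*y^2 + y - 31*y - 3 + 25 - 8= 4*y^2 - 30*y + 14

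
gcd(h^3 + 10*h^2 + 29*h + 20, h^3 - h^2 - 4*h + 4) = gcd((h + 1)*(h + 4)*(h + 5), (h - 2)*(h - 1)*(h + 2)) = 1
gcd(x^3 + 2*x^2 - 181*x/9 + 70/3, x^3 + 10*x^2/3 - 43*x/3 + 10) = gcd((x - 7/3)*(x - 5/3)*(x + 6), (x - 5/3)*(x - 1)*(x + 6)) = x^2 + 13*x/3 - 10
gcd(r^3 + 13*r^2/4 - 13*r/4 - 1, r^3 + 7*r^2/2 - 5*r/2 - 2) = r^2 + 3*r - 4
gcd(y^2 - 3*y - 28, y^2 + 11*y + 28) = y + 4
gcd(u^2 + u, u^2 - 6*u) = u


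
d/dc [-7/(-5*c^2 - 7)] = -70*c/(5*c^2 + 7)^2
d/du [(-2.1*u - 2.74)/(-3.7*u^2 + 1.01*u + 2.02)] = (7.77*u^2 - 2.121*u - (2.1*u + 2.74)*(7.4*u - 1.01) - 4.242)/(-3.7*u^2 + 1.01*u + 2.02)^2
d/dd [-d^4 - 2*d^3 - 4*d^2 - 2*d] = -4*d^3 - 6*d^2 - 8*d - 2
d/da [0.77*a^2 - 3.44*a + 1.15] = 1.54*a - 3.44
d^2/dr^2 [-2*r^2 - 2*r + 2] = -4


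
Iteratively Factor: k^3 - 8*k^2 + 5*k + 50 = (k - 5)*(k^2 - 3*k - 10) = (k - 5)^2*(k + 2)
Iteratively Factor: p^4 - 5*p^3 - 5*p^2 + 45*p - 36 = (p - 4)*(p^3 - p^2 - 9*p + 9) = (p - 4)*(p + 3)*(p^2 - 4*p + 3) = (p - 4)*(p - 3)*(p + 3)*(p - 1)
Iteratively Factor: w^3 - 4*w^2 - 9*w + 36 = (w + 3)*(w^2 - 7*w + 12) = (w - 3)*(w + 3)*(w - 4)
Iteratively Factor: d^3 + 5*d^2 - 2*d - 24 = (d - 2)*(d^2 + 7*d + 12) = (d - 2)*(d + 4)*(d + 3)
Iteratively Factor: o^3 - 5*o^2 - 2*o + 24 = (o - 4)*(o^2 - o - 6) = (o - 4)*(o + 2)*(o - 3)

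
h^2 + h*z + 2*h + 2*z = (h + 2)*(h + z)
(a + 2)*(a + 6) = a^2 + 8*a + 12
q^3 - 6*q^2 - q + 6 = (q - 6)*(q - 1)*(q + 1)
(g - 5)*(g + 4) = g^2 - g - 20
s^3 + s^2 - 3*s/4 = s*(s - 1/2)*(s + 3/2)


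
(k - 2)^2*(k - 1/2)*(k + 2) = k^4 - 5*k^3/2 - 3*k^2 + 10*k - 4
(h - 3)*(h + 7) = h^2 + 4*h - 21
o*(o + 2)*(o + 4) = o^3 + 6*o^2 + 8*o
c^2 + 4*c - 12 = (c - 2)*(c + 6)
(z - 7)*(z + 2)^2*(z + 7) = z^4 + 4*z^3 - 45*z^2 - 196*z - 196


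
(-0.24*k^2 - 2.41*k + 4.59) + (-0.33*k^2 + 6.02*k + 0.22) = -0.57*k^2 + 3.61*k + 4.81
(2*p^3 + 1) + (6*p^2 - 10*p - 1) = 2*p^3 + 6*p^2 - 10*p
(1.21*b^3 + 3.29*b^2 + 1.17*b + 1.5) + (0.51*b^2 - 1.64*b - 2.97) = 1.21*b^3 + 3.8*b^2 - 0.47*b - 1.47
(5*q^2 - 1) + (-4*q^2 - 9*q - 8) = q^2 - 9*q - 9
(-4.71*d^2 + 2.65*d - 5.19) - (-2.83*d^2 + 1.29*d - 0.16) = -1.88*d^2 + 1.36*d - 5.03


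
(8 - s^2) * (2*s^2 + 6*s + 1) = -2*s^4 - 6*s^3 + 15*s^2 + 48*s + 8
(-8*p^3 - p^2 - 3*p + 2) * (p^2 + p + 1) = -8*p^5 - 9*p^4 - 12*p^3 - 2*p^2 - p + 2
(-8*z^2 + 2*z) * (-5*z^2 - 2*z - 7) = 40*z^4 + 6*z^3 + 52*z^2 - 14*z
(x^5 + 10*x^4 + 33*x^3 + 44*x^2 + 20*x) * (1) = x^5 + 10*x^4 + 33*x^3 + 44*x^2 + 20*x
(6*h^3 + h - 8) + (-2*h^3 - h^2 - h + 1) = 4*h^3 - h^2 - 7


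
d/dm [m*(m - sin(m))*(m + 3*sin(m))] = 2*m^2*cos(m) + 3*m^2 + 4*m*sin(m) - 3*m*sin(2*m) - 3*sin(m)^2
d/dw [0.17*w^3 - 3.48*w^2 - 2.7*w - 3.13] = 0.51*w^2 - 6.96*w - 2.7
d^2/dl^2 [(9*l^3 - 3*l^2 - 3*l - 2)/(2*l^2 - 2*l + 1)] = 2*(-6*l^3 - 60*l^2 + 69*l - 13)/(8*l^6 - 24*l^5 + 36*l^4 - 32*l^3 + 18*l^2 - 6*l + 1)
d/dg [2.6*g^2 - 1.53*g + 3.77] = 5.2*g - 1.53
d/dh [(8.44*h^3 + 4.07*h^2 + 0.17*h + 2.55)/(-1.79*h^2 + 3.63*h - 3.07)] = (-15.1076*h^4 + 61.2744*h^3 - 62.654*h^2 - 15.8608*h - 9.7784)/(3.2041*h^4 - 12.9954*h^3 + 24.1675*h^2 - 22.2882*h + 9.4249)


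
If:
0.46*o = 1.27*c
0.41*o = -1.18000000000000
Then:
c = -1.04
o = -2.88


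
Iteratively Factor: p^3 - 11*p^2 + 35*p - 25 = (p - 5)*(p^2 - 6*p + 5) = (p - 5)*(p - 1)*(p - 5)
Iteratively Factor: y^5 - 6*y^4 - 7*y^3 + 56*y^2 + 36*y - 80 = (y - 4)*(y^4 - 2*y^3 - 15*y^2 - 4*y + 20) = (y - 4)*(y + 2)*(y^3 - 4*y^2 - 7*y + 10) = (y - 4)*(y - 1)*(y + 2)*(y^2 - 3*y - 10) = (y - 5)*(y - 4)*(y - 1)*(y + 2)*(y + 2)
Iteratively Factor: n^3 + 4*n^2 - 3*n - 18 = (n + 3)*(n^2 + n - 6) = (n + 3)^2*(n - 2)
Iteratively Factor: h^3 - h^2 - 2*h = (h)*(h^2 - h - 2) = h*(h - 2)*(h + 1)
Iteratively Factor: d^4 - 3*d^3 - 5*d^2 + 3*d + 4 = (d + 1)*(d^3 - 4*d^2 - d + 4) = (d - 4)*(d + 1)*(d^2 - 1) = (d - 4)*(d - 1)*(d + 1)*(d + 1)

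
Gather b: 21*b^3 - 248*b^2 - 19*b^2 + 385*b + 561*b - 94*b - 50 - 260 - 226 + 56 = 21*b^3 - 267*b^2 + 852*b - 480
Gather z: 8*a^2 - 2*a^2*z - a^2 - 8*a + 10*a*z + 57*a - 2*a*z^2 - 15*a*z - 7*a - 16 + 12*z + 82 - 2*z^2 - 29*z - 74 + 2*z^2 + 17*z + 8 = 7*a^2 - 2*a*z^2 + 42*a + z*(-2*a^2 - 5*a)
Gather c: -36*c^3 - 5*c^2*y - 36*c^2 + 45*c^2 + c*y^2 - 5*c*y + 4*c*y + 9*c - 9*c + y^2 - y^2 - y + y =-36*c^3 + c^2*(9 - 5*y) + c*(y^2 - y)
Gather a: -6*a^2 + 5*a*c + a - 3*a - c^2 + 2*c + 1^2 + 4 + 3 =-6*a^2 + a*(5*c - 2) - c^2 + 2*c + 8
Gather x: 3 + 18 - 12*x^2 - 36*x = -12*x^2 - 36*x + 21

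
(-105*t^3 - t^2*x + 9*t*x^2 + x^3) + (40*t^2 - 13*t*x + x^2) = -105*t^3 - t^2*x + 40*t^2 + 9*t*x^2 - 13*t*x + x^3 + x^2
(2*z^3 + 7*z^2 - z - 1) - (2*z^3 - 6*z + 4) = 7*z^2 + 5*z - 5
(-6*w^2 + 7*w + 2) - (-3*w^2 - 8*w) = -3*w^2 + 15*w + 2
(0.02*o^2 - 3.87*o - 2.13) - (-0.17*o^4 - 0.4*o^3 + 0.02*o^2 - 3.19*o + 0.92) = 0.17*o^4 + 0.4*o^3 - 0.68*o - 3.05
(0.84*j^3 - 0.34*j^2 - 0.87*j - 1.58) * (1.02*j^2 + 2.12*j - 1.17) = 0.8568*j^5 + 1.434*j^4 - 2.591*j^3 - 3.0582*j^2 - 2.3317*j + 1.8486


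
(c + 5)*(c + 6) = c^2 + 11*c + 30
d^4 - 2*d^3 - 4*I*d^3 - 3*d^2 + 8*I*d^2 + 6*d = d*(d - 2)*(d - 3*I)*(d - I)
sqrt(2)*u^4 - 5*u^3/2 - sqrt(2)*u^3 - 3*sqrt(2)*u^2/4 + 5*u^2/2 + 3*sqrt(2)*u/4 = u*(u - 1)*(u - 3*sqrt(2)/2)*(sqrt(2)*u + 1/2)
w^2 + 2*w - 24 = (w - 4)*(w + 6)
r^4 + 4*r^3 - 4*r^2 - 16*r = r*(r - 2)*(r + 2)*(r + 4)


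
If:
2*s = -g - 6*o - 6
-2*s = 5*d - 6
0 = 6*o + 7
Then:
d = 6/5 - 2*s/5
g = 1 - 2*s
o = -7/6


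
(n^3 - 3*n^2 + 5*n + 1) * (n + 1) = n^4 - 2*n^3 + 2*n^2 + 6*n + 1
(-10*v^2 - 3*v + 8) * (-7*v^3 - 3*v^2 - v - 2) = 70*v^5 + 51*v^4 - 37*v^3 - v^2 - 2*v - 16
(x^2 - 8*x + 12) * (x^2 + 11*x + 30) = x^4 + 3*x^3 - 46*x^2 - 108*x + 360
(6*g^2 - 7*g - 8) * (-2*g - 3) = -12*g^3 - 4*g^2 + 37*g + 24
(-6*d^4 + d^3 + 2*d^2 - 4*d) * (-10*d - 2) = 60*d^5 + 2*d^4 - 22*d^3 + 36*d^2 + 8*d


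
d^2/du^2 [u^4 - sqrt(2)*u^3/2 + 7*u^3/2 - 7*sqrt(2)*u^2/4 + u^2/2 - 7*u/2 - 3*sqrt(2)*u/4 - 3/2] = 12*u^2 - 3*sqrt(2)*u + 21*u - 7*sqrt(2)/2 + 1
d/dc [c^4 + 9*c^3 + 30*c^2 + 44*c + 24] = 4*c^3 + 27*c^2 + 60*c + 44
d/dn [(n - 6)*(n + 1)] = 2*n - 5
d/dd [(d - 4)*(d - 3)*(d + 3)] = 3*d^2 - 8*d - 9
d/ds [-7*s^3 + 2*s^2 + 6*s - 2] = -21*s^2 + 4*s + 6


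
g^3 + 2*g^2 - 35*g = g*(g - 5)*(g + 7)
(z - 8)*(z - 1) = z^2 - 9*z + 8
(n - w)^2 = n^2 - 2*n*w + w^2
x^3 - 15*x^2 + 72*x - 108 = (x - 6)^2*(x - 3)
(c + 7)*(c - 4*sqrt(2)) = c^2 - 4*sqrt(2)*c + 7*c - 28*sqrt(2)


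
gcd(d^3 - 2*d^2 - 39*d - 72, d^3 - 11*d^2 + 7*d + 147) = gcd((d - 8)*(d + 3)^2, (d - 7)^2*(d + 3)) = d + 3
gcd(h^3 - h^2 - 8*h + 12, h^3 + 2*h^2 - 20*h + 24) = h^2 - 4*h + 4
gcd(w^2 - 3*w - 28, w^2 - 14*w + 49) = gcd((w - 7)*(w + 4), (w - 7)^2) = w - 7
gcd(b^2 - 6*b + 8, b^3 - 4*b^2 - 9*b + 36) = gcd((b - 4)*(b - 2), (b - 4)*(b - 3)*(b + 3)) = b - 4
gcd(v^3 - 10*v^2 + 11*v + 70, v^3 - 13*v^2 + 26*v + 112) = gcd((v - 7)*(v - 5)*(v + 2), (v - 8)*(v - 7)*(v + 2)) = v^2 - 5*v - 14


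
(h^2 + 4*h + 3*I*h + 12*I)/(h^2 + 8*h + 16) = (h + 3*I)/(h + 4)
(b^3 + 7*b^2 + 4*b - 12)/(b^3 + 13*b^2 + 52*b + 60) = (b - 1)/(b + 5)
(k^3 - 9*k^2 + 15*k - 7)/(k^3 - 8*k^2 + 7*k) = (k - 1)/k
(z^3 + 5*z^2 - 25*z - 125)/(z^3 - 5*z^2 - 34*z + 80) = (z^2 - 25)/(z^2 - 10*z + 16)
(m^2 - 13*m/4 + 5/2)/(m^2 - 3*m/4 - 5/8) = 2*(m - 2)/(2*m + 1)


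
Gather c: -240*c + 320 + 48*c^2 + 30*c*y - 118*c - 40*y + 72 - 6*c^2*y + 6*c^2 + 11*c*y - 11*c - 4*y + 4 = c^2*(54 - 6*y) + c*(41*y - 369) - 44*y + 396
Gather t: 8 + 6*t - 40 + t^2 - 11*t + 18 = t^2 - 5*t - 14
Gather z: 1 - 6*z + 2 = 3 - 6*z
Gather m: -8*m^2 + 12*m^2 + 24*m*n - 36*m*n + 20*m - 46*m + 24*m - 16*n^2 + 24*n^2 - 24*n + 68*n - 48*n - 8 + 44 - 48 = 4*m^2 + m*(-12*n - 2) + 8*n^2 - 4*n - 12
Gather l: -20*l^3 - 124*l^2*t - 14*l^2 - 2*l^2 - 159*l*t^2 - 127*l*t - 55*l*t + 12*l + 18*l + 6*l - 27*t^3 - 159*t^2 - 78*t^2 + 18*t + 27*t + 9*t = -20*l^3 + l^2*(-124*t - 16) + l*(-159*t^2 - 182*t + 36) - 27*t^3 - 237*t^2 + 54*t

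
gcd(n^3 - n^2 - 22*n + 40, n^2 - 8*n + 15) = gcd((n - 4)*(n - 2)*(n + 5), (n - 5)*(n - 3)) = 1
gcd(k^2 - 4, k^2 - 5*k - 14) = k + 2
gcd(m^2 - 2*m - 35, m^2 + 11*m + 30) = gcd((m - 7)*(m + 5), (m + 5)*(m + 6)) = m + 5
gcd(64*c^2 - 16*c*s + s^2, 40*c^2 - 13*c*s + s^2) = -8*c + s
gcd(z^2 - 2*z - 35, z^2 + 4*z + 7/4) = 1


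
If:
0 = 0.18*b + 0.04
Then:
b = -0.22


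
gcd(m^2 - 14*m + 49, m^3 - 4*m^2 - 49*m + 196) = m - 7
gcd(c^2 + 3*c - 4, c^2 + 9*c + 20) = c + 4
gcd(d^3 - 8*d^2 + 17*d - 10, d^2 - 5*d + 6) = d - 2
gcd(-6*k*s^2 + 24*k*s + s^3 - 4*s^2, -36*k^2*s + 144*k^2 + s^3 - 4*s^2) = -6*k*s + 24*k + s^2 - 4*s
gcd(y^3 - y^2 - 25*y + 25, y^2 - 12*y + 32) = 1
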